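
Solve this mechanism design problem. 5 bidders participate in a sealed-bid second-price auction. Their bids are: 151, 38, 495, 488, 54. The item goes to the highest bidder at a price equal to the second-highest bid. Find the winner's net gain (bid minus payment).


Step 1: Sort bids in descending order: 495, 488, 151, 54, 38
Step 2: The winning bid is the highest: 495
Step 3: The payment equals the second-highest bid: 488
Step 4: Surplus = winner's bid - payment = 495 - 488 = 7

7


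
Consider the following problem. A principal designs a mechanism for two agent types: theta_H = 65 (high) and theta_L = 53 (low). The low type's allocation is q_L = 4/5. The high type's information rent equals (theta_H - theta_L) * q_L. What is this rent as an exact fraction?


Step 1: theta_H - theta_L = 65 - 53 = 12
Step 2: Information rent = (theta_H - theta_L) * q_L
Step 3: = 12 * 4/5
Step 4: = 48/5

48/5


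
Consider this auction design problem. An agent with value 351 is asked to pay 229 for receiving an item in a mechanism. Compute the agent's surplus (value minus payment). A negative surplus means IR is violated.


Step 1: Surplus = value - payment = 351 - 229 = 122
Step 2: IR is satisfied (surplus >= 0)

122


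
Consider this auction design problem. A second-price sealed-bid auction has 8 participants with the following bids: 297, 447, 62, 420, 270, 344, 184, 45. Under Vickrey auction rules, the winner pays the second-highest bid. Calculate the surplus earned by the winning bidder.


Step 1: Sort bids in descending order: 447, 420, 344, 297, 270, 184, 62, 45
Step 2: The winning bid is the highest: 447
Step 3: The payment equals the second-highest bid: 420
Step 4: Surplus = winner's bid - payment = 447 - 420 = 27

27


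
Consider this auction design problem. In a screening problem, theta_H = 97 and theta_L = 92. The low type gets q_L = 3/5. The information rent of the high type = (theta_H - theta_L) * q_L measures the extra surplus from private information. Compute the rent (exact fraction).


Step 1: theta_H - theta_L = 97 - 92 = 5
Step 2: Information rent = (theta_H - theta_L) * q_L
Step 3: = 5 * 3/5
Step 4: = 3

3


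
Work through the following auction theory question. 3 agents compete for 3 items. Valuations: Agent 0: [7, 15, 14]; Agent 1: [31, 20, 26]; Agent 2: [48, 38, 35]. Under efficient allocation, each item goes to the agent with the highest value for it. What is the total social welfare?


Step 1: For each item, find the maximum value among all agents.
Step 2: Item 0 -> Agent 2 (value 48)
Step 3: Item 1 -> Agent 2 (value 38)
Step 4: Item 2 -> Agent 2 (value 35)
Step 5: Total welfare = 48 + 38 + 35 = 121

121


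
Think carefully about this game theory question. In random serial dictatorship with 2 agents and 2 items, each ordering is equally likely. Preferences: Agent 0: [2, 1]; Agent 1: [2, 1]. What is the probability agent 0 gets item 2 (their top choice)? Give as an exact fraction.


Step 1: Agent 0 wants item 2
Step 2: There are 2 possible orderings of agents
Step 3: In 1 orderings, agent 0 gets item 2
Step 4: Probability = 1/2

1/2


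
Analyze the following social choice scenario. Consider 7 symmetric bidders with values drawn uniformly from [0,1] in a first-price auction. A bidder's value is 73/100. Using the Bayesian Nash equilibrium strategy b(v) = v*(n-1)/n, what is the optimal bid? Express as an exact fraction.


Step 1: The symmetric BNE bidding function is b(v) = v * (n-1) / n
Step 2: Substitute v = 73/100 and n = 7
Step 3: b = 73/100 * 6/7
Step 4: b = 219/350

219/350


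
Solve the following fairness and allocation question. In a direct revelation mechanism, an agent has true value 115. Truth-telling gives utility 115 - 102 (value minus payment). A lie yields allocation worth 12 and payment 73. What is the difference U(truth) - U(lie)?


Step 1: U(truth) = value - payment = 115 - 102 = 13
Step 2: U(lie) = allocation - payment = 12 - 73 = -61
Step 3: IC gap = 13 - (-61) = 74

74


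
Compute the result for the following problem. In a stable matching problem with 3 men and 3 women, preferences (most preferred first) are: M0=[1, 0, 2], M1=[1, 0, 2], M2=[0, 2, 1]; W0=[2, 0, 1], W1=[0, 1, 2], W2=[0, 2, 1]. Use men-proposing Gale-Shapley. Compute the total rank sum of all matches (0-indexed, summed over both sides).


Step 1: Run Gale-Shapley (men propose, women hold best offer):
  M0 proposes to W1; she accepts
  M1 proposes to W1; rejected
  M1 proposes to W0; she accepts
  M2 proposes to W0; she switches from M1
  M1 proposes to W2; she accepts
Step 2: Final matching: W0-M2, W1-M0, W2-M1
Step 3: 0-indexed ranks (man's rank of his match, then woman's): 0 + 0 + 0 + 0 + 2 + 2
Step 4: Total rank sum = 4

4


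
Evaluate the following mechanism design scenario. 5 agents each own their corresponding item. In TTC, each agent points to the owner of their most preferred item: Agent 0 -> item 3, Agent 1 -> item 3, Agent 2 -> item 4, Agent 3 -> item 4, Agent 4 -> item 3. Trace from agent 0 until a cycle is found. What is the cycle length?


Step 1: Trace the pointer graph from agent 0: 0 -> 3 -> 4 -> 3
Step 2: A cycle is detected when we revisit agent 3
Step 3: The cycle is: 3 -> 4 -> 3
Step 4: Cycle length = 2

2


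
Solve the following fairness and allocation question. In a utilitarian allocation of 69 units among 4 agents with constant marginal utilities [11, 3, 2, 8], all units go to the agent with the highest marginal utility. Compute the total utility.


Step 1: The marginal utilities are [11, 3, 2, 8]
Step 2: The highest marginal utility is 11
Step 3: All 69 units go to that agent
Step 4: Total utility = 11 * 69 = 759

759


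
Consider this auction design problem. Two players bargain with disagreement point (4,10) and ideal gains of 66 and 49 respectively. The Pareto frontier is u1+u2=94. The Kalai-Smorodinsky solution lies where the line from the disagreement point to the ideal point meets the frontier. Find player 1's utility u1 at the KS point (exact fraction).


Step 1: At the KS point, (u1-d1)/r1 = (u2-d2)/r2 = t and u1+u2 = 94
Step 2: u1 = d1 + r1*t and u2 = d2 + r2*t, so (d1 + r1*t) + (d2 + r2*t) = 94
Step 3: t = (94 - 4 - 10)/(66 + 49) = 80/115 = 16/23
Step 4: u1 = d1 + r1*t = 4 + 66 * 16/23 = 1148/23
Step 5: (Check: u2 = d2 + r2*t = 1014/23; u1+u2 = 1148/23 + 1014/23 = 94, on the frontier.)

1148/23


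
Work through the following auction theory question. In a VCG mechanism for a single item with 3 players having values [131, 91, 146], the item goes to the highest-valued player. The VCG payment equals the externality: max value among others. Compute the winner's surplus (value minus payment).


Step 1: The winner is the agent with the highest value: agent 2 with value 146
Step 2: Values of other agents: [131, 91]
Step 3: VCG payment = max of others' values = 131
Step 4: Surplus = 146 - 131 = 15

15


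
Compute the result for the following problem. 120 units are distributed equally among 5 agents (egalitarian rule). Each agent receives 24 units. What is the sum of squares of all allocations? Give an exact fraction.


Step 1: Each agent's share = 120/5 = 24
Step 2: Square of each share = (24)^2 = 576
Step 3: Sum of squares = 5 * 576 = 2880

2880


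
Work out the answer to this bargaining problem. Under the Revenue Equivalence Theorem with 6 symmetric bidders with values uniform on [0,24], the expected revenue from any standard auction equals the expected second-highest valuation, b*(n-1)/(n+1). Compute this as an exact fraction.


Step 1: By Revenue Equivalence, expected revenue = b*(n-1)/(n+1)
Step 2: Substituting n = 6, b = 24
Step 3: Revenue = 24*(6-1)/(6+1) = 24*5/7
Step 4: Revenue = 120/7

120/7


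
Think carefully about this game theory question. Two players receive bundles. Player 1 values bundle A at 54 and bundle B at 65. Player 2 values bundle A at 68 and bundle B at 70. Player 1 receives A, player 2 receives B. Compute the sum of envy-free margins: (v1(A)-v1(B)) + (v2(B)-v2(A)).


Step 1: Player 1's margin = v1(A) - v1(B) = 54 - 65 = -11
Step 2: Player 2's margin = v2(B) - v2(A) = 70 - 68 = 2
Step 3: Total margin = -11 + 2 = -9

-9


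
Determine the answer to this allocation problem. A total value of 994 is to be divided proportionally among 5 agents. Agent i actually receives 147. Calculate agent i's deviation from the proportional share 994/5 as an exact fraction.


Step 1: Proportional share = 994/5
Step 2: Agent's actual allocation = 147
Step 3: Excess = 147 - 994/5 = -259/5

-259/5


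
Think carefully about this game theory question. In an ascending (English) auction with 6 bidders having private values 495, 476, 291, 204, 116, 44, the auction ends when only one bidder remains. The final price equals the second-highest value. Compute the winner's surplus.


Step 1: Identify the highest value: 495
Step 2: Identify the second-highest value: 476
Step 3: The final price = second-highest value = 476
Step 4: Surplus = 495 - 476 = 19

19


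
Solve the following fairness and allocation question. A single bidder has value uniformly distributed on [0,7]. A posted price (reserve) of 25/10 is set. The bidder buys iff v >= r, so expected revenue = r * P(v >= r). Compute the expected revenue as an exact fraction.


Step 1: Posted price r = 5/2, value support [0,7]
Step 2: P(v >= r) = (7 - 5/2)/7 = 9/14
Step 3: Expected revenue = r * P(v >= r) = 5/2 * 9/14
Step 4: Revenue = 45/28

45/28


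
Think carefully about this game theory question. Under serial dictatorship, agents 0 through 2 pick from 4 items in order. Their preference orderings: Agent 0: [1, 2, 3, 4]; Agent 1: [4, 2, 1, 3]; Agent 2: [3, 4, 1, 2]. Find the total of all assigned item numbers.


Step 1: Agent 0 picks item 1
Step 2: Agent 1 picks item 4
Step 3: Agent 2 picks item 3
Step 4: Sum = 1 + 4 + 3 = 8

8


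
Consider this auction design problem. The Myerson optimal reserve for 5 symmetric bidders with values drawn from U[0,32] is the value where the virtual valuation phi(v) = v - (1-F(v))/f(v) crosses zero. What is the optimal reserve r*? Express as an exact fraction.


Step 1: For U[0,32], F(v) = v/32 and f(v) = 1/32
Step 2: phi(v) = v - (1 - v/32)/(1/32) = v - (32 - v) = 2v - 32
Step 3: Set phi(r*) = 0: 2r* - 32 = 0
Step 4: r* = 32/2 = 16 (the number of bidders n = 5 does not enter)

16


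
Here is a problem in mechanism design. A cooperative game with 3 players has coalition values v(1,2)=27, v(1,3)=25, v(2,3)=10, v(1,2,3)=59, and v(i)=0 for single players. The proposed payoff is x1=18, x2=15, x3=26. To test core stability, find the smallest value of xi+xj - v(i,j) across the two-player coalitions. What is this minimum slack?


Step 1: Slack for coalition (1,2): x1+x2 - v12 = 33 - 27 = 6
Step 2: Slack for coalition (1,3): x1+x3 - v13 = 44 - 25 = 19
Step 3: Slack for coalition (2,3): x2+x3 - v23 = 41 - 10 = 31
Step 4: Minimum slack = min(6, 19, 31) = 6, attained by (1,2); no pair can gain by deviating, so the allocation is in the core

6


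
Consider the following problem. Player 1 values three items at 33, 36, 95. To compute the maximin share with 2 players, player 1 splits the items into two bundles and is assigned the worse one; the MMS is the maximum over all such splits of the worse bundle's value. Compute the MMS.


Step 1: Item values = 33, 36, 95
Step 2: Enumerate all 2-bundle partitions and take the smaller bundle:
  Partition 1: {33} vs {36,95} -> bundles 33, 131; min = 33
  Partition 2: {36} vs {33,95} -> bundles 36, 128; min = 36
  Partition 3: {95} vs {33,36} -> bundles 95, 69; min = 69
Step 3: MMS = max(33, 36, 69) = 69

69


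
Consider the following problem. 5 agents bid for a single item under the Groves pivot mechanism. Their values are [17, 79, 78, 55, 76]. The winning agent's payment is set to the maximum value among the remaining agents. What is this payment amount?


Step 1: The efficient winner is agent 1 with value 79
Step 2: Other agents' values: [17, 78, 55, 76]
Step 3: Pivot payment = max(others) = 78
Step 4: The winner pays 78

78


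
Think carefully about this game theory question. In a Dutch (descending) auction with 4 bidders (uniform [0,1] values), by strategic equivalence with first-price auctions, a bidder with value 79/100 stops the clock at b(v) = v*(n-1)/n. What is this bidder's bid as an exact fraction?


Step 1: Dutch auctions are strategically equivalent to first-price auctions
Step 2: The equilibrium bid is b(v) = v*(n-1)/n
Step 3: b = 79/100 * 3/4
Step 4: b = 237/400

237/400


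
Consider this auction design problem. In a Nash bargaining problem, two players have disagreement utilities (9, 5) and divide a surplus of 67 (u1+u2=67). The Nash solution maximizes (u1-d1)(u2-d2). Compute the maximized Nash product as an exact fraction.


Step 1: The Nash solution splits surplus symmetrically above the disagreement point
Step 2: u1 = (total + d1 - d2)/2 = (67 + 9 - 5)/2 = 71/2
Step 3: u2 = (total - d1 + d2)/2 = (67 - 9 + 5)/2 = 63/2
Step 4: Nash product = (71/2 - 9) * (63/2 - 5)
Step 5: = 53/2 * 53/2 = 2809/4

2809/4


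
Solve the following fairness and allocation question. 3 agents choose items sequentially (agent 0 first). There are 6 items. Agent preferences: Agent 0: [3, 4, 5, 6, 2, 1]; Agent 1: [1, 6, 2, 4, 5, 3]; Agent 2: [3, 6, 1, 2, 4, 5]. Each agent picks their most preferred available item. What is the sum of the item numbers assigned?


Step 1: Agent 0 picks item 3
Step 2: Agent 1 picks item 1
Step 3: Agent 2 picks item 6
Step 4: Sum = 3 + 1 + 6 = 10

10


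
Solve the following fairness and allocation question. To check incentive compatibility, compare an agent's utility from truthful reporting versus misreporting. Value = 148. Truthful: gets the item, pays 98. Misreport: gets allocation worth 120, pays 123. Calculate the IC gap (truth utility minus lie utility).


Step 1: U(truth) = value - payment = 148 - 98 = 50
Step 2: U(lie) = allocation - payment = 120 - 123 = -3
Step 3: IC gap = 50 - (-3) = 53

53


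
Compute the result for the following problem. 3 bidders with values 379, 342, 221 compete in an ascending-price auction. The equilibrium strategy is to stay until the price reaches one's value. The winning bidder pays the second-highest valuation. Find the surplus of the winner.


Step 1: Identify the highest value: 379
Step 2: Identify the second-highest value: 342
Step 3: The final price = second-highest value = 342
Step 4: Surplus = 379 - 342 = 37

37


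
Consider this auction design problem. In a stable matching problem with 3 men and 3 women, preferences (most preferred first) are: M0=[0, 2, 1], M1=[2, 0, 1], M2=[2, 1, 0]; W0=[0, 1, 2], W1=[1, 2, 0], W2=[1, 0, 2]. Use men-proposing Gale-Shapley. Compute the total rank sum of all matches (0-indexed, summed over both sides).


Step 1: Run Gale-Shapley (men propose, women hold best offer):
  M0 proposes to W0; she accepts
  M1 proposes to W2; she accepts
  M2 proposes to W2; rejected
  M2 proposes to W1; she accepts
Step 2: Final matching: W0-M0, W1-M2, W2-M1
Step 3: 0-indexed ranks (man's rank of his match, then woman's): 0 + 0 + 1 + 1 + 0 + 0
Step 4: Total rank sum = 2

2


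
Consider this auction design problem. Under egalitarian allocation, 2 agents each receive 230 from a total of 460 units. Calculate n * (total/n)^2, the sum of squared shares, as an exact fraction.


Step 1: Each agent's share = 460/2 = 230
Step 2: Square of each share = (230)^2 = 52900
Step 3: Sum of squares = 2 * 52900 = 105800

105800


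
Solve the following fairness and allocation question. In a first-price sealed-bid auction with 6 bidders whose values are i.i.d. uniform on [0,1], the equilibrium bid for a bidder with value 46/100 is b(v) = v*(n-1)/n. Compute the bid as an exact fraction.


Step 1: The symmetric BNE bidding function is b(v) = v * (n-1) / n
Step 2: Substitute v = 23/50 and n = 6
Step 3: b = 23/50 * 5/6
Step 4: b = 23/60

23/60


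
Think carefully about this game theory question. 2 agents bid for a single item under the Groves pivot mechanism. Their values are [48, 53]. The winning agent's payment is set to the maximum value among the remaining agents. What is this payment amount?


Step 1: The efficient winner is agent 1 with value 53
Step 2: Other agents' values: [48]
Step 3: Pivot payment = max(others) = 48
Step 4: The winner pays 48

48


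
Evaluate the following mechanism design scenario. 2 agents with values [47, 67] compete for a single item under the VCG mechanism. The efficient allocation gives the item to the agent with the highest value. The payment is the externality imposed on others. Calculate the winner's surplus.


Step 1: The winner is the agent with the highest value: agent 1 with value 67
Step 2: Values of other agents: [47]
Step 3: VCG payment = max of others' values = 47
Step 4: Surplus = 67 - 47 = 20

20


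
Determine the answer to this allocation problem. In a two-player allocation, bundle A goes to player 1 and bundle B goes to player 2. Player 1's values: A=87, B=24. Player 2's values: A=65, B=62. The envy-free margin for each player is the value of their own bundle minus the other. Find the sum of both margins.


Step 1: Player 1's margin = v1(A) - v1(B) = 87 - 24 = 63
Step 2: Player 2's margin = v2(B) - v2(A) = 62 - 65 = -3
Step 3: Total margin = 63 + -3 = 60

60


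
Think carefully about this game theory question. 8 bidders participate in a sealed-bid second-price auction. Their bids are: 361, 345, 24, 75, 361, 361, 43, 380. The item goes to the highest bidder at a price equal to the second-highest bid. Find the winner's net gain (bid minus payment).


Step 1: Sort bids in descending order: 380, 361, 361, 361, 345, 75, 43, 24
Step 2: The winning bid is the highest: 380
Step 3: The payment equals the second-highest bid: 361
Step 4: Surplus = winner's bid - payment = 380 - 361 = 19

19


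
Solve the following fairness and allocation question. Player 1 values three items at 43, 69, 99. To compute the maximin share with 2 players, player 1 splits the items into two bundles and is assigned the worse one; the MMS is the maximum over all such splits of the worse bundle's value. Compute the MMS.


Step 1: Item values = 43, 69, 99
Step 2: Enumerate all 2-bundle partitions and take the smaller bundle:
  Partition 1: {43} vs {69,99} -> bundles 43, 168; min = 43
  Partition 2: {69} vs {43,99} -> bundles 69, 142; min = 69
  Partition 3: {99} vs {43,69} -> bundles 99, 112; min = 99
Step 3: MMS = max(43, 69, 99) = 99

99


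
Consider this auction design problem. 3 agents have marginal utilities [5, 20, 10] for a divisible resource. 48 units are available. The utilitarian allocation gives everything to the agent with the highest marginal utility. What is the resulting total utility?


Step 1: The marginal utilities are [5, 20, 10]
Step 2: The highest marginal utility is 20
Step 3: All 48 units go to that agent
Step 4: Total utility = 20 * 48 = 960

960


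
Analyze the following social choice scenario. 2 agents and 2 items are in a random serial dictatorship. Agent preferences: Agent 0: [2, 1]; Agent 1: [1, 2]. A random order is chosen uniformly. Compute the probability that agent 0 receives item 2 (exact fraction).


Step 1: Agent 0 wants item 2
Step 2: There are 2 possible orderings of agents
Step 3: In 2 orderings, agent 0 gets item 2
Step 4: Probability = 2/2 = 1

1


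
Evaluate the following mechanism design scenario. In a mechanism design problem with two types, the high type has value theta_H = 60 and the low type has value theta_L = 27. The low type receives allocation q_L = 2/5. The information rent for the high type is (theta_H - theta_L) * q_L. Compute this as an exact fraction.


Step 1: theta_H - theta_L = 60 - 27 = 33
Step 2: Information rent = (theta_H - theta_L) * q_L
Step 3: = 33 * 2/5
Step 4: = 66/5

66/5


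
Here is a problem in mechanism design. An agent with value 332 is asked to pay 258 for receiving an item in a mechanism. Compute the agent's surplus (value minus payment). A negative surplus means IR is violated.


Step 1: Surplus = value - payment = 332 - 258 = 74
Step 2: IR is satisfied (surplus >= 0)

74


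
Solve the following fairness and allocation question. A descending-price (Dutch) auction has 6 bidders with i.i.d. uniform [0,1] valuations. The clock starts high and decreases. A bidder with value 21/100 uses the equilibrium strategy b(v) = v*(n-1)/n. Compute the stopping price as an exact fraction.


Step 1: Dutch auctions are strategically equivalent to first-price auctions
Step 2: The equilibrium bid is b(v) = v*(n-1)/n
Step 3: b = 21/100 * 5/6
Step 4: b = 7/40

7/40


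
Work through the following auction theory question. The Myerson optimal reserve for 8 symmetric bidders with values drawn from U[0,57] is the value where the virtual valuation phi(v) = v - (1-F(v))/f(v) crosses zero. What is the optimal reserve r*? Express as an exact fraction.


Step 1: For U[0,57], F(v) = v/57 and f(v) = 1/57
Step 2: phi(v) = v - (1 - v/57)/(1/57) = v - (57 - v) = 2v - 57
Step 3: Set phi(r*) = 0: 2r* - 57 = 0
Step 4: r* = 57/2 (the number of bidders n = 8 does not enter)

57/2


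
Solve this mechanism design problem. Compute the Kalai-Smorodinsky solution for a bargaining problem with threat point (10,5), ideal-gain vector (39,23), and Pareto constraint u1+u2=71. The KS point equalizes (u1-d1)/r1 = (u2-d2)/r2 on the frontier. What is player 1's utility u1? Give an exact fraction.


Step 1: At the KS point, (u1-d1)/r1 = (u2-d2)/r2 = t and u1+u2 = 71
Step 2: u1 = d1 + r1*t and u2 = d2 + r2*t, so (d1 + r1*t) + (d2 + r2*t) = 71
Step 3: t = (71 - 10 - 5)/(39 + 23) = 56/62 = 28/31
Step 4: u1 = d1 + r1*t = 10 + 39 * 28/31 = 1402/31
Step 5: (Check: u2 = d2 + r2*t = 799/31; u1+u2 = 1402/31 + 799/31 = 71, on the frontier.)

1402/31


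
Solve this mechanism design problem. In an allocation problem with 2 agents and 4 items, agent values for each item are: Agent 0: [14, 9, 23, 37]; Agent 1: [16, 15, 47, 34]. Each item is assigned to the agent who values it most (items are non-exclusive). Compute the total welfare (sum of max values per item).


Step 1: For each item, find the maximum value among all agents.
Step 2: Item 0 -> Agent 1 (value 16)
Step 3: Item 1 -> Agent 1 (value 15)
Step 4: Item 2 -> Agent 1 (value 47)
Step 5: Item 3 -> Agent 0 (value 37)
Step 6: Total welfare = 16 + 15 + 47 + 37 = 115

115


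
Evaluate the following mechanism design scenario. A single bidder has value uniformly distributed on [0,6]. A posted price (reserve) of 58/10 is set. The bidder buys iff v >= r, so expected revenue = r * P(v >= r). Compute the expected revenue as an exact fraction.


Step 1: Posted price r = 29/5, value support [0,6]
Step 2: P(v >= r) = (6 - 29/5)/6 = 1/30
Step 3: Expected revenue = r * P(v >= r) = 29/5 * 1/30
Step 4: Revenue = 29/150

29/150


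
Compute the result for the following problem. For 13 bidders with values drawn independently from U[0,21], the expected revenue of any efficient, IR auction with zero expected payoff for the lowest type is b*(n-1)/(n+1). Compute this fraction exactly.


Step 1: By Revenue Equivalence, expected revenue = b*(n-1)/(n+1)
Step 2: Substituting n = 13, b = 21
Step 3: Revenue = 21*(13-1)/(13+1) = 21*12/14
Step 4: Revenue = 252/14 = 18

18


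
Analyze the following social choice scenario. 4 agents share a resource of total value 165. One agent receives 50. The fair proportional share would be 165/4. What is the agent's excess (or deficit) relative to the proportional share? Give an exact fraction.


Step 1: Proportional share = 165/4
Step 2: Agent's actual allocation = 50
Step 3: Excess = 50 - 165/4 = 35/4

35/4


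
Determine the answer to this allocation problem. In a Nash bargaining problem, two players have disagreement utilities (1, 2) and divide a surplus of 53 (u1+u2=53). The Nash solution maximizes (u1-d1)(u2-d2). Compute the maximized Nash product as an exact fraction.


Step 1: The Nash solution splits surplus symmetrically above the disagreement point
Step 2: u1 = (total + d1 - d2)/2 = (53 + 1 - 2)/2 = 26
Step 3: u2 = (total - d1 + d2)/2 = (53 - 1 + 2)/2 = 27
Step 4: Nash product = (26 - 1) * (27 - 2)
Step 5: = 25 * 25 = 625

625


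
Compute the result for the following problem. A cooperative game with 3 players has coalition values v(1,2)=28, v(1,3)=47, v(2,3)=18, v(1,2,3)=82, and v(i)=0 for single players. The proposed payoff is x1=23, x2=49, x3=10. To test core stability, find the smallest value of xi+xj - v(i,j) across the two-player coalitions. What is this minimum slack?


Step 1: Slack for coalition (1,2): x1+x2 - v12 = 72 - 28 = 44
Step 2: Slack for coalition (1,3): x1+x3 - v13 = 33 - 47 = -14
Step 3: Slack for coalition (2,3): x2+x3 - v23 = 59 - 18 = 41
Step 4: Minimum slack = min(44, -14, 41) = -14, attained by (1,3); coalition (1,3) can block (slack < 0), so the allocation is not in the core

-14


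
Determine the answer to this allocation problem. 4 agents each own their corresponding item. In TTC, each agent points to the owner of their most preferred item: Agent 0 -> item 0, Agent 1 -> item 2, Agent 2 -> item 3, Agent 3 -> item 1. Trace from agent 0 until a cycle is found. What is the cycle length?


Step 1: Trace the pointer graph from agent 0: 0 -> 0
Step 2: A cycle is detected when we revisit agent 0
Step 3: The cycle is: 0 -> 0
Step 4: Cycle length = 1

1


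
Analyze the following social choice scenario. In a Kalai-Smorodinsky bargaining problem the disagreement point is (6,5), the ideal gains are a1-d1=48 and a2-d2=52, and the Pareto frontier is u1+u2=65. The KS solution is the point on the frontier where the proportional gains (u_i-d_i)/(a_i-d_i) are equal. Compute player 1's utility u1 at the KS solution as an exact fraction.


Step 1: At the KS point, (u1-d1)/r1 = (u2-d2)/r2 = t and u1+u2 = 65
Step 2: u1 = d1 + r1*t and u2 = d2 + r2*t, so (d1 + r1*t) + (d2 + r2*t) = 65
Step 3: t = (65 - 6 - 5)/(48 + 52) = 54/100 = 27/50
Step 4: u1 = d1 + r1*t = 6 + 48 * 27/50 = 798/25
Step 5: (Check: u2 = d2 + r2*t = 827/25; u1+u2 = 798/25 + 827/25 = 65, on the frontier.)

798/25


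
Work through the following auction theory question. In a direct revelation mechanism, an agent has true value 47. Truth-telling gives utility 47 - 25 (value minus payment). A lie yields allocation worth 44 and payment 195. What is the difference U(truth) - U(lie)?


Step 1: U(truth) = value - payment = 47 - 25 = 22
Step 2: U(lie) = allocation - payment = 44 - 195 = -151
Step 3: IC gap = 22 - (-151) = 173

173


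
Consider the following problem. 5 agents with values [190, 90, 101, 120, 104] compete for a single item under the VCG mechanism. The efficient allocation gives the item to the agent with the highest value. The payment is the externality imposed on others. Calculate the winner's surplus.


Step 1: The winner is the agent with the highest value: agent 0 with value 190
Step 2: Values of other agents: [90, 101, 120, 104]
Step 3: VCG payment = max of others' values = 120
Step 4: Surplus = 190 - 120 = 70

70


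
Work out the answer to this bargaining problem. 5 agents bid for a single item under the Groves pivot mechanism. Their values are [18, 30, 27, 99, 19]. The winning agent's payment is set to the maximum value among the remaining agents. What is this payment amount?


Step 1: The efficient winner is agent 3 with value 99
Step 2: Other agents' values: [18, 30, 27, 19]
Step 3: Pivot payment = max(others) = 30
Step 4: The winner pays 30

30


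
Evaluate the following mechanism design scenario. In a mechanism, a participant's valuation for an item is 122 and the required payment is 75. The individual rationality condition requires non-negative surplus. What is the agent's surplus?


Step 1: Surplus = value - payment = 122 - 75 = 47
Step 2: IR is satisfied (surplus >= 0)

47


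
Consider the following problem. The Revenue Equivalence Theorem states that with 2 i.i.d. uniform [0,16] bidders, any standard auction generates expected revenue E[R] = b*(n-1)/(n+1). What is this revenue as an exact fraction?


Step 1: By Revenue Equivalence, expected revenue = b*(n-1)/(n+1)
Step 2: Substituting n = 2, b = 16
Step 3: Revenue = 16*(2-1)/(2+1) = 16*1/3
Step 4: Revenue = 16/3

16/3


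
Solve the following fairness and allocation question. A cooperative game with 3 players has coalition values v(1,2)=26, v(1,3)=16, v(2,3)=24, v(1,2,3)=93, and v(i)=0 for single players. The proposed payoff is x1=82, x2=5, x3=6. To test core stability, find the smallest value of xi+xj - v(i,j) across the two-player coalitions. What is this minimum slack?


Step 1: Slack for coalition (1,2): x1+x2 - v12 = 87 - 26 = 61
Step 2: Slack for coalition (1,3): x1+x3 - v13 = 88 - 16 = 72
Step 3: Slack for coalition (2,3): x2+x3 - v23 = 11 - 24 = -13
Step 4: Minimum slack = min(61, 72, -13) = -13, attained by (2,3); coalition (2,3) can block (slack < 0), so the allocation is not in the core

-13


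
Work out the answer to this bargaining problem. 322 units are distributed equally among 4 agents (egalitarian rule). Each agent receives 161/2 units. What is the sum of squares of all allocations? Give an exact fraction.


Step 1: Each agent's share = 322/4 = 161/2
Step 2: Square of each share = (161/2)^2 = 25921/4
Step 3: Sum of squares = 4 * 25921/4 = 25921

25921


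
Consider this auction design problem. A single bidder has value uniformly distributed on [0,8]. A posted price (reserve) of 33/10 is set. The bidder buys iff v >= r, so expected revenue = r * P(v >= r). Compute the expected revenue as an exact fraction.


Step 1: Posted price r = 33/10, value support [0,8]
Step 2: P(v >= r) = (8 - 33/10)/8 = 47/80
Step 3: Expected revenue = r * P(v >= r) = 33/10 * 47/80
Step 4: Revenue = 1551/800

1551/800


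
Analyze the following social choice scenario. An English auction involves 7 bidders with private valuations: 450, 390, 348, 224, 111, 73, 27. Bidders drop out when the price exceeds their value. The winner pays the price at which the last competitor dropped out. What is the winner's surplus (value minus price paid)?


Step 1: Identify the highest value: 450
Step 2: Identify the second-highest value: 390
Step 3: The final price = second-highest value = 390
Step 4: Surplus = 450 - 390 = 60

60


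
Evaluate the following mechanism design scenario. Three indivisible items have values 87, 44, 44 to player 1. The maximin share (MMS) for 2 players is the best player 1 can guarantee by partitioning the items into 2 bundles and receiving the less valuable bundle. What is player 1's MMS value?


Step 1: Item values = 87, 44, 44
Step 2: Enumerate all 2-bundle partitions and take the smaller bundle:
  Partition 1: {87} vs {44,44} -> bundles 87, 88; min = 87
  Partition 2: {44} vs {87,44} -> bundles 44, 131; min = 44
  Partition 3: {44} vs {87,44} -> bundles 44, 131; min = 44
Step 3: MMS = max(87, 44, 44) = 87

87


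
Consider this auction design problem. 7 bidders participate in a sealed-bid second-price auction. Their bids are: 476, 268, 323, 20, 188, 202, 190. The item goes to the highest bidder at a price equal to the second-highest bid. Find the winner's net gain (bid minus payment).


Step 1: Sort bids in descending order: 476, 323, 268, 202, 190, 188, 20
Step 2: The winning bid is the highest: 476
Step 3: The payment equals the second-highest bid: 323
Step 4: Surplus = winner's bid - payment = 476 - 323 = 153

153


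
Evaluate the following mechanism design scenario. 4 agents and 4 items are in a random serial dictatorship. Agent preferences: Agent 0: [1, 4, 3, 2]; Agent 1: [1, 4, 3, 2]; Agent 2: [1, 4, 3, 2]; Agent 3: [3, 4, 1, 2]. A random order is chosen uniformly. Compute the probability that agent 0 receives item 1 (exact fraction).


Step 1: Agent 0 wants item 1
Step 2: There are 24 possible orderings of agents
Step 3: In 8 orderings, agent 0 gets item 1
Step 4: Probability = 8/24 = 1/3

1/3


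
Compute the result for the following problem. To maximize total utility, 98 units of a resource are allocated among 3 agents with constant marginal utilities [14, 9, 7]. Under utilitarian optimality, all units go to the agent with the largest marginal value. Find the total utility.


Step 1: The marginal utilities are [14, 9, 7]
Step 2: The highest marginal utility is 14
Step 3: All 98 units go to that agent
Step 4: Total utility = 14 * 98 = 1372

1372


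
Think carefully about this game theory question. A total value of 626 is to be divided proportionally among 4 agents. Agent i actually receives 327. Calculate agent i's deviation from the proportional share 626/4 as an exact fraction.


Step 1: Proportional share = 626/4 = 313/2
Step 2: Agent's actual allocation = 327
Step 3: Excess = 327 - 313/2 = 341/2

341/2


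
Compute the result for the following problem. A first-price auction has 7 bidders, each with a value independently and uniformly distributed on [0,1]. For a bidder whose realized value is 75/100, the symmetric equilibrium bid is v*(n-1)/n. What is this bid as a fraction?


Step 1: The symmetric BNE bidding function is b(v) = v * (n-1) / n
Step 2: Substitute v = 3/4 and n = 7
Step 3: b = 3/4 * 6/7
Step 4: b = 9/14

9/14


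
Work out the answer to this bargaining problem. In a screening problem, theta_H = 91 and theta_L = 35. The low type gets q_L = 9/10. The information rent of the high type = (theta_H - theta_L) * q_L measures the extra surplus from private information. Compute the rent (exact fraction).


Step 1: theta_H - theta_L = 91 - 35 = 56
Step 2: Information rent = (theta_H - theta_L) * q_L
Step 3: = 56 * 9/10
Step 4: = 252/5

252/5


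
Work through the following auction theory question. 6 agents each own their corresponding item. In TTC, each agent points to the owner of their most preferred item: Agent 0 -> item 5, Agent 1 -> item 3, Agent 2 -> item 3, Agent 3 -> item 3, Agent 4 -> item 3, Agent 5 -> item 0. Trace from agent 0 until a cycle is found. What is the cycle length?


Step 1: Trace the pointer graph from agent 0: 0 -> 5 -> 0
Step 2: A cycle is detected when we revisit agent 0
Step 3: The cycle is: 0 -> 5 -> 0
Step 4: Cycle length = 2

2


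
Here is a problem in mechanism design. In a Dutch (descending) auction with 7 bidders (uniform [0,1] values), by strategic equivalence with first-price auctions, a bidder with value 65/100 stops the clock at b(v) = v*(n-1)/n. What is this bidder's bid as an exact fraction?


Step 1: Dutch auctions are strategically equivalent to first-price auctions
Step 2: The equilibrium bid is b(v) = v*(n-1)/n
Step 3: b = 13/20 * 6/7
Step 4: b = 39/70

39/70


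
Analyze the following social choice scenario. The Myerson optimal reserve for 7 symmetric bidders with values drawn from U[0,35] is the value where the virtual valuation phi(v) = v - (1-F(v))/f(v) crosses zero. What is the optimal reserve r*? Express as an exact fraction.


Step 1: For U[0,35], F(v) = v/35 and f(v) = 1/35
Step 2: phi(v) = v - (1 - v/35)/(1/35) = v - (35 - v) = 2v - 35
Step 3: Set phi(r*) = 0: 2r* - 35 = 0
Step 4: r* = 35/2 (the number of bidders n = 7 does not enter)

35/2


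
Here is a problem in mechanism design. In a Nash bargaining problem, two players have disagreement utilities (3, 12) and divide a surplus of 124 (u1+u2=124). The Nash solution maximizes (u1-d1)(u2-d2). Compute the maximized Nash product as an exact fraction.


Step 1: The Nash solution splits surplus symmetrically above the disagreement point
Step 2: u1 = (total + d1 - d2)/2 = (124 + 3 - 12)/2 = 115/2
Step 3: u2 = (total - d1 + d2)/2 = (124 - 3 + 12)/2 = 133/2
Step 4: Nash product = (115/2 - 3) * (133/2 - 12)
Step 5: = 109/2 * 109/2 = 11881/4

11881/4


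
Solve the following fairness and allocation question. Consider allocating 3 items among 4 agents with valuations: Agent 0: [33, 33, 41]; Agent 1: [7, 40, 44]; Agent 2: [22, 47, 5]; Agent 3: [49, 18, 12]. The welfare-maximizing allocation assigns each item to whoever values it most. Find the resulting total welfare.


Step 1: For each item, find the maximum value among all agents.
Step 2: Item 0 -> Agent 3 (value 49)
Step 3: Item 1 -> Agent 2 (value 47)
Step 4: Item 2 -> Agent 1 (value 44)
Step 5: Total welfare = 49 + 47 + 44 = 140

140


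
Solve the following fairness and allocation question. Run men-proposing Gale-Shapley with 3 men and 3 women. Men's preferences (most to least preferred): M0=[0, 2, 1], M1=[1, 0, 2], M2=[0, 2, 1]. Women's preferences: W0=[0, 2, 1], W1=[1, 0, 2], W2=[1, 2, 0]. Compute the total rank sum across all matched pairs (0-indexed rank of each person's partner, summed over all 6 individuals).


Step 1: Run Gale-Shapley (men propose, women hold best offer):
  M0 proposes to W0; she accepts
  M1 proposes to W1; she accepts
  M2 proposes to W0; rejected
  M2 proposes to W2; she accepts
Step 2: Final matching: W0-M0, W1-M1, W2-M2
Step 3: 0-indexed ranks (man's rank of his match, then woman's): 0 + 0 + 0 + 0 + 1 + 1
Step 4: Total rank sum = 2

2


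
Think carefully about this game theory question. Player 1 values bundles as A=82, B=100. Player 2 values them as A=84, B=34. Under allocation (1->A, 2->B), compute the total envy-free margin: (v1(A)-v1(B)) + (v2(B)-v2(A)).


Step 1: Player 1's margin = v1(A) - v1(B) = 82 - 100 = -18
Step 2: Player 2's margin = v2(B) - v2(A) = 34 - 84 = -50
Step 3: Total margin = -18 + -50 = -68

-68


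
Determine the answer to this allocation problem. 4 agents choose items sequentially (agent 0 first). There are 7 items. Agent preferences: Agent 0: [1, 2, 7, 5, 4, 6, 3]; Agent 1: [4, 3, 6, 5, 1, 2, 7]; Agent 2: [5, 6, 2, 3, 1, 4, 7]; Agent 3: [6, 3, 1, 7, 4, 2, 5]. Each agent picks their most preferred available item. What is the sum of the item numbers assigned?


Step 1: Agent 0 picks item 1
Step 2: Agent 1 picks item 4
Step 3: Agent 2 picks item 5
Step 4: Agent 3 picks item 6
Step 5: Sum = 1 + 4 + 5 + 6 = 16

16


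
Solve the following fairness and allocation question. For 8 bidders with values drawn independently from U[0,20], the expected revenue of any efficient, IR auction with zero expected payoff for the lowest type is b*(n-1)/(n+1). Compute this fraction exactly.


Step 1: By Revenue Equivalence, expected revenue = b*(n-1)/(n+1)
Step 2: Substituting n = 8, b = 20
Step 3: Revenue = 20*(8-1)/(8+1) = 20*7/9
Step 4: Revenue = 140/9

140/9


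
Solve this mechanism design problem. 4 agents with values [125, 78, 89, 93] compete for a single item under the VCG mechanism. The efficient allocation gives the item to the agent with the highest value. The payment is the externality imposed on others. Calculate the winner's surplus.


Step 1: The winner is the agent with the highest value: agent 0 with value 125
Step 2: Values of other agents: [78, 89, 93]
Step 3: VCG payment = max of others' values = 93
Step 4: Surplus = 125 - 93 = 32

32


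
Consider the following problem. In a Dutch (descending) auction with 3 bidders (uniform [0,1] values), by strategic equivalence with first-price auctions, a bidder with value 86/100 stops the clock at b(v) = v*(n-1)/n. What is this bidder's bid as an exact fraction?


Step 1: Dutch auctions are strategically equivalent to first-price auctions
Step 2: The equilibrium bid is b(v) = v*(n-1)/n
Step 3: b = 43/50 * 2/3
Step 4: b = 43/75

43/75


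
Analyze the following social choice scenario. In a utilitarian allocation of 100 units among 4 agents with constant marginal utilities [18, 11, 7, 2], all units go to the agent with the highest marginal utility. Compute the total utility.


Step 1: The marginal utilities are [18, 11, 7, 2]
Step 2: The highest marginal utility is 18
Step 3: All 100 units go to that agent
Step 4: Total utility = 18 * 100 = 1800

1800


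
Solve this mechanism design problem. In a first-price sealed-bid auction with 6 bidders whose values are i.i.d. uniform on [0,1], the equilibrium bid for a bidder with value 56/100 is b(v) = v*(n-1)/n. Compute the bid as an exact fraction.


Step 1: The symmetric BNE bidding function is b(v) = v * (n-1) / n
Step 2: Substitute v = 14/25 and n = 6
Step 3: b = 14/25 * 5/6
Step 4: b = 7/15

7/15
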